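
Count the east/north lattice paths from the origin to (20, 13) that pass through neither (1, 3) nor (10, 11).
Number of paths = 476184984

Inclusion–exclusion. Total paths: C(33, 20) = 573166440. Through P₁: C(4, 1)·C(29, 19) = 80120040. Through P₂: C(21, 10)·C(12, 10) = 23279256. Since P₁ is strictly southwest of P₂, a monotone path through both must visit P₁ then P₂; paths through both = C(4, 1)·C(17, 9)·C(12, 10) = 6417840. Avoid both = 573166440 − 80120040 − 23279256 + 6417840 = 476184984.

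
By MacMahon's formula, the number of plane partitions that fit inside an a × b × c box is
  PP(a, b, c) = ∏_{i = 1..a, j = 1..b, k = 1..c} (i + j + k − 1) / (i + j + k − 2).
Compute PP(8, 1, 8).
PP(8, 1, 8) = 12870

Evaluate the triple product over i = 1..8, j = 1..1, k = 1..8. The factors are (2/1) · (3/2) · (4/3) · (5/4) · (6/5) · (7/6) · (8/7) · (9/8) · … (64 factors total). The numerators and denominators telescope so the product is an integer; carrying out the multiplication exactly gives PP(8, 1, 8) = 12870.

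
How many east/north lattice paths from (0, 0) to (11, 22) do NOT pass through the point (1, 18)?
Number of paths = 193517701

Total paths from (0, 0) to (11, 22): C(33, 11) = 193536720. Paths through (1, 18): (paths (0, 0) → (1, 18)) × (paths (1, 18) → (11, 22)) = C(19, 1) · C(14, 10) = 19 · 1001 = 19019. Avoidance count = 193536720 − 19019 = 193517701.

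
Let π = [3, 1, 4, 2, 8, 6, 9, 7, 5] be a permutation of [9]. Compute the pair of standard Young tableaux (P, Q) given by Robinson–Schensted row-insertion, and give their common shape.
P = [1, 2, 5, 7] / [3, 4, 6, 9] / [8];  Q = [1, 3, 5, 7] / [2, 4, 6, 8] / [9];  common shape = (4, 4, 1)

Row-insert the values π_1, π_2, … into P one at a time, bumping the leftmost entry strictly greater than the inserted value down to the next row. The recording tableau Q records, in position (i, j), the step at which that cell was added to P.
  Insert 3 (step 1): P = [3];  Q = [1]
  Insert 1 (step 2): P = [1] / [3];  Q = [1] / [2]
  Insert 4 (step 3): P = [1, 4] / [3];  Q = [1, 3] / [2]
  Insert 2 (step 4): P = [1, 2] / [3, 4];  Q = [1, 3] / [2, 4]
  Insert 8 (step 5): P = [1, 2, 8] / [3, 4];  Q = [1, 3, 5] / [2, 4]
  Insert 6 (step 6): P = [1, 2, 6] / [3, 4, 8];  Q = [1, 3, 5] / [2, 4, 6]
  Insert 9 (step 7): P = [1, 2, 6, 9] / [3, 4, 8];  Q = [1, 3, 5, 7] / [2, 4, 6]
  Insert 7 (step 8): P = [1, 2, 6, 7] / [3, 4, 8, 9];  Q = [1, 3, 5, 7] / [2, 4, 6, 8]
  Insert 5 (step 9): P = [1, 2, 5, 7] / [3, 4, 6, 9] / [8];  Q = [1, 3, 5, 7] / [2, 4, 6, 8] / [9]
Final shape: (4, 4, 1).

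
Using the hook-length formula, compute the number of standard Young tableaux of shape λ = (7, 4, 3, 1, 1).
# SYT of shape (7, 4, 3, 1, 1) = 673920

Hook-length formula: f^λ = n! / Π hook(c), product over all cells c of the Young diagram. For λ = (7, 4, 3, 1, 1), n = 16 boxes. Hook lengths by row (left-to-right, top-to-bottom): [11, 8, 7, 5, 3, 2, 1]; [7, 4, 3, 1]; [5, 2, 1]; [2]; [1]. Product of hooks = 31046400. So f^λ = 16! / 31046400 = 20922789888000 / 31046400 = 673920.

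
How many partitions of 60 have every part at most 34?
p(60, parts ≤ 34) = 957171

Use the recurrence p(n, m) = p(n, m−1) + p(n−m, m): either the largest part is < m (count p(n, m−1)) or the largest part is exactly m (remove one copy of m, count p(n−m, m)). With p(0, ·) = 1 this gives p(60, parts ≤ 34) = 957171. (By conjugating Young diagrams, this also counts partitions of 60 into at most 34 parts.)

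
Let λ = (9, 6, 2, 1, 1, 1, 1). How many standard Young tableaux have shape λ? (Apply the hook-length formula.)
# SYT of shape (9, 6, 2, 1, 1, 1, 1) = 148140720

Hook-length formula: f^λ = n! / Π hook(c), product over all cells c of the Young diagram. For λ = (9, 6, 2, 1, 1, 1, 1), n = 21 boxes. Hook lengths by row (left-to-right, top-to-bottom): [15, 10, 8, 7, 6, 5, 3, 2, 1]; [11, 6, 4, 3, 2, 1]; [6, 1]; [4]; [3]; [2]; [1]. Product of hooks = 344881152000. So f^λ = 21! / 344881152000 = 51090942171709440000 / 344881152000 = 148140720.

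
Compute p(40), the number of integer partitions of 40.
p(40) = 37338

Compute p(n) via the recurrence p(n, m) = p(n, m−1) + p(n−m, m), where p(n, m) counts partitions of n with all parts ≤ m and p(n) = p(n, n). The base cases are p(0, m) = 1 and p(n, 0) = 0 for n > 0. Filling the table yields p(40) = 37338. (Euler's pentagonal recurrence is an alternative.)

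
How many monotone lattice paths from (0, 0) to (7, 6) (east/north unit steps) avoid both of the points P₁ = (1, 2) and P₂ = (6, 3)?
Number of paths = 822

Inclusion–exclusion. Total paths: C(13, 7) = 1716. Through P₁: C(3, 1)·C(10, 6) = 630. Through P₂: C(9, 6)·C(4, 1) = 336. Since P₁ is strictly southwest of P₂, a monotone path through both must visit P₁ then P₂; paths through both = C(3, 1)·C(6, 5)·C(4, 1) = 72. Avoid both = 1716 − 630 − 336 + 72 = 822.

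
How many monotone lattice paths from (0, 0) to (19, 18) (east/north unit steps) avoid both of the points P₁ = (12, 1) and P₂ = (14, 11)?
Number of paths = 14138551284

Inclusion–exclusion. Total paths: C(37, 19) = 17672631900. Through P₁: C(13, 12)·C(24, 7) = 4499352. Through P₂: C(25, 14)·C(12, 5) = 3530260800. Since P₁ is strictly southwest of P₂, a monotone path through both must visit P₁ then P₂; paths through both = C(13, 12)·C(12, 2)·C(12, 5) = 679536. Avoid both = 17672631900 − 4499352 − 3530260800 + 679536 = 14138551284.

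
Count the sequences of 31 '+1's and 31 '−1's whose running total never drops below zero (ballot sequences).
C_31 = 14544636039226909

These ballot sequences are counted by the Catalan number C_n = (1/(n + 1)) · C(2n, n). For n = 31: C_31 = (1/32) · C(62, 31) = 465428353255261088/32 = 14544636039226909.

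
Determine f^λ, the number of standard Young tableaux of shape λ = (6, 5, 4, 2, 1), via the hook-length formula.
# SYT of shape (6, 5, 4, 2, 1) = 10720710

Hook-length formula: f^λ = n! / Π hook(c), product over all cells c of the Young diagram. For λ = (6, 5, 4, 2, 1), n = 18 boxes. Hook lengths by row (left-to-right, top-to-bottom): [10, 8, 6, 5, 3, 1]; [8, 6, 4, 3, 1]; [6, 4, 2, 1]; [3, 1]; [1]. Product of hooks = 597196800. So f^λ = 18! / 597196800 = 6402373705728000 / 597196800 = 10720710.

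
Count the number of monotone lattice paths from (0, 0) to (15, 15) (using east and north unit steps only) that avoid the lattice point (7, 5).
Number of paths = 120461184

Total paths from (0, 0) to (15, 15): C(30, 15) = 155117520. Paths through (7, 5): (paths (0, 0) → (7, 5)) × (paths (7, 5) → (15, 15)) = C(12, 7) · C(18, 8) = 792 · 43758 = 34656336. Avoidance count = 155117520 − 34656336 = 120461184.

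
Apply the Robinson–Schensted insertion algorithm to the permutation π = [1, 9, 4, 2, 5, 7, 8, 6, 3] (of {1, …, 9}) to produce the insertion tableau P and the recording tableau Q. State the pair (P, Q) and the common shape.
P = [1, 2, 3, 6, 8] / [4, 5] / [7] / [9];  Q = [1, 2, 5, 6, 7] / [3, 8] / [4] / [9];  common shape = (5, 2, 1, 1)

Row-insert the values π_1, π_2, … into P one at a time, bumping the leftmost entry strictly greater than the inserted value down to the next row. The recording tableau Q records, in position (i, j), the step at which that cell was added to P.
  Insert 1 (step 1): P = [1];  Q = [1]
  Insert 9 (step 2): P = [1, 9];  Q = [1, 2]
  Insert 4 (step 3): P = [1, 4] / [9];  Q = [1, 2] / [3]
  Insert 2 (step 4): P = [1, 2] / [4] / [9];  Q = [1, 2] / [3] / [4]
  Insert 5 (step 5): P = [1, 2, 5] / [4] / [9];  Q = [1, 2, 5] / [3] / [4]
  Insert 7 (step 6): P = [1, 2, 5, 7] / [4] / [9];  Q = [1, 2, 5, 6] / [3] / [4]
  Insert 8 (step 7): P = [1, 2, 5, 7, 8] / [4] / [9];  Q = [1, 2, 5, 6, 7] / [3] / [4]
  Insert 6 (step 8): P = [1, 2, 5, 6, 8] / [4, 7] / [9];  Q = [1, 2, 5, 6, 7] / [3, 8] / [4]
  Insert 3 (step 9): P = [1, 2, 3, 6, 8] / [4, 5] / [7] / [9];  Q = [1, 2, 5, 6, 7] / [3, 8] / [4] / [9]
Final shape: (5, 2, 1, 1).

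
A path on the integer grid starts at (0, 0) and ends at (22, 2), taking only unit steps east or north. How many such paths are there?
Number of paths = 276

A monotone lattice path from (0, 0) to (22, 2) consists of 22 east steps and 2 north steps in some order, so it is determined by which 22 of the 24 steps are east. The count is C(24, 22) = 276.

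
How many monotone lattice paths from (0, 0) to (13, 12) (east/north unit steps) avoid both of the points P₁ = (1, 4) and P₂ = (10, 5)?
Number of paths = 4216090

Inclusion–exclusion. Total paths: C(25, 13) = 5200300. Through P₁: C(5, 1)·C(20, 12) = 629850. Through P₂: C(15, 10)·C(10, 3) = 360360. Since P₁ is strictly southwest of P₂, a monotone path through both must visit P₁ then P₂; paths through both = C(5, 1)·C(10, 9)·C(10, 3) = 6000. Avoid both = 5200300 − 629850 − 360360 + 6000 = 4216090.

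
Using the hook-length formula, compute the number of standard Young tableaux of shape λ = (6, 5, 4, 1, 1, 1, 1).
# SYT of shape (6, 5, 4, 1, 1, 1, 1) = 23279256

Hook-length formula: f^λ = n! / Π hook(c), product over all cells c of the Young diagram. For λ = (6, 5, 4, 1, 1, 1, 1), n = 19 boxes. Hook lengths by row (left-to-right, top-to-bottom): [12, 7, 6, 5, 3, 1]; [10, 5, 4, 3, 1]; [8, 3, 2, 1]; [4]; [3]; [2]; [1]. Product of hooks = 5225472000. So f^λ = 19! / 5225472000 = 121645100408832000 / 5225472000 = 23279256.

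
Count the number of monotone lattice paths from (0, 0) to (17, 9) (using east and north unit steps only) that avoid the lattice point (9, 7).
Number of paths = 2609750

Total paths from (0, 0) to (17, 9): C(26, 17) = 3124550. Paths through (9, 7): (paths (0, 0) → (9, 7)) × (paths (9, 7) → (17, 9)) = C(16, 9) · C(10, 8) = 11440 · 45 = 514800. Avoidance count = 3124550 − 514800 = 2609750.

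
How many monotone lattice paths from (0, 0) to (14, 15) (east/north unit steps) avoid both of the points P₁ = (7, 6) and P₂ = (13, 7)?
Number of paths = 57338148

Inclusion–exclusion. Total paths: C(29, 14) = 77558760. Through P₁: C(13, 7)·C(16, 7) = 19631040. Through P₂: C(20, 13)·C(9, 1) = 697680. Since P₁ is strictly southwest of P₂, a monotone path through both must visit P₁ then P₂; paths through both = C(13, 7)·C(7, 6)·C(9, 1) = 108108. Avoid both = 77558760 − 19631040 − 697680 + 108108 = 57338148.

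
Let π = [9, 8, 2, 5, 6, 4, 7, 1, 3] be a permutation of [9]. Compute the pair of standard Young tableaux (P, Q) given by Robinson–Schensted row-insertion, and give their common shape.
P = [1, 3, 6, 7] / [2, 4] / [5] / [8] / [9];  Q = [1, 4, 5, 7] / [2, 9] / [3] / [6] / [8];  common shape = (4, 2, 1, 1, 1)

Row-insert the values π_1, π_2, … into P one at a time, bumping the leftmost entry strictly greater than the inserted value down to the next row. The recording tableau Q records, in position (i, j), the step at which that cell was added to P.
  Insert 9 (step 1): P = [9];  Q = [1]
  Insert 8 (step 2): P = [8] / [9];  Q = [1] / [2]
  Insert 2 (step 3): P = [2] / [8] / [9];  Q = [1] / [2] / [3]
  Insert 5 (step 4): P = [2, 5] / [8] / [9];  Q = [1, 4] / [2] / [3]
  Insert 6 (step 5): P = [2, 5, 6] / [8] / [9];  Q = [1, 4, 5] / [2] / [3]
  Insert 4 (step 6): P = [2, 4, 6] / [5] / [8] / [9];  Q = [1, 4, 5] / [2] / [3] / [6]
  Insert 7 (step 7): P = [2, 4, 6, 7] / [5] / [8] / [9];  Q = [1, 4, 5, 7] / [2] / [3] / [6]
  Insert 1 (step 8): P = [1, 4, 6, 7] / [2] / [5] / [8] / [9];  Q = [1, 4, 5, 7] / [2] / [3] / [6] / [8]
  Insert 3 (step 9): P = [1, 3, 6, 7] / [2, 4] / [5] / [8] / [9];  Q = [1, 4, 5, 7] / [2, 9] / [3] / [6] / [8]
Final shape: (4, 2, 1, 1, 1).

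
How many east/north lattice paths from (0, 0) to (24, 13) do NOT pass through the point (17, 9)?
Number of paths = 2531365800

Total paths from (0, 0) to (24, 13): C(37, 24) = 3562467300. Paths through (17, 9): (paths (0, 0) → (17, 9)) × (paths (17, 9) → (24, 13)) = C(26, 17) · C(11, 7) = 3124550 · 330 = 1031101500. Avoidance count = 3562467300 − 1031101500 = 2531365800.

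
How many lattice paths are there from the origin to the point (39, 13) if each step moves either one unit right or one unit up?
Number of paths = 635013559600

A monotone lattice path from (0, 0) to (39, 13) consists of 39 east steps and 13 north steps in some order, so it is determined by which 39 of the 52 steps are east. The count is C(52, 39) = 635013559600.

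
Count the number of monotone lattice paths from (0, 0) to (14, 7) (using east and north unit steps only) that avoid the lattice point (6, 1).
Number of paths = 95259

Total paths from (0, 0) to (14, 7): C(21, 14) = 116280. Paths through (6, 1): (paths (0, 0) → (6, 1)) × (paths (6, 1) → (14, 7)) = C(7, 6) · C(14, 8) = 7 · 3003 = 21021. Avoidance count = 116280 − 21021 = 95259.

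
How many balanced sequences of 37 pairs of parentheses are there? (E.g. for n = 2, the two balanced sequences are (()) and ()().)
C_37 = 45950804324621742364

These balanced parentheses are counted by the Catalan number C_n = (1/(n + 1)) · C(2n, n). For n = 37: C_37 = (1/38) · C(74, 37) = 1746130564335626209832/38 = 45950804324621742364.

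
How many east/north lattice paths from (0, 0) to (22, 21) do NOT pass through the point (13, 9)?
Number of paths = 905842821260

Total paths from (0, 0) to (22, 21): C(43, 22) = 1052049481860. Paths through (13, 9): (paths (0, 0) → (13, 9)) × (paths (13, 9) → (22, 21)) = C(22, 13) · C(21, 9) = 497420 · 293930 = 146206660600. Avoidance count = 1052049481860 − 146206660600 = 905842821260.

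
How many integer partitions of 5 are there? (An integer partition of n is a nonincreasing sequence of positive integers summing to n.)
p(5) = 7

List all partitions of 5: 5, 4+1, 3+2, 3+1+1, 2+2+1, 2+1+1+1, 1+1+1+1+1. Counting them gives p(5) = 7.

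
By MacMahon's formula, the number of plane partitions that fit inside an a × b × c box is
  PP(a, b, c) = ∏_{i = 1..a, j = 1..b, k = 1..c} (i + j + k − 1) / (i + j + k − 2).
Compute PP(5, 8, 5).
PP(5, 8, 5) = 235234907908

Evaluate the triple product over i = 1..5, j = 1..8, k = 1..5. The factors are (2/1) · (3/2) · (4/3) · (5/4) · (6/5) · (3/2) · (4/3) · (5/4) · … (200 factors total). The numerators and denominators telescope so the product is an integer; carrying out the multiplication exactly gives PP(5, 8, 5) = 235234907908.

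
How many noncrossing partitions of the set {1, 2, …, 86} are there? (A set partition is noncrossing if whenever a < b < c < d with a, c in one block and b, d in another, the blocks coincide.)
C_86 = 4180080073556524734514695828170907458428751314320

These noncrossing partitions are counted by the Catalan number C_n = (1/(n + 1)) · C(2n, n). For n = 86: C_86 = (1/87) · C(172, 86) = 363666966399417651902778537050868948883301364345840/87 = 4180080073556524734514695828170907458428751314320.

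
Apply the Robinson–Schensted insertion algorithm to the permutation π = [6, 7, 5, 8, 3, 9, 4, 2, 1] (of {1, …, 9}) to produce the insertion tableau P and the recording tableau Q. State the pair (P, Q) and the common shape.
P = [1, 4, 8, 9] / [2, 7] / [3] / [5] / [6];  Q = [1, 2, 4, 6] / [3, 7] / [5] / [8] / [9];  common shape = (4, 2, 1, 1, 1)

Row-insert the values π_1, π_2, … into P one at a time, bumping the leftmost entry strictly greater than the inserted value down to the next row. The recording tableau Q records, in position (i, j), the step at which that cell was added to P.
  Insert 6 (step 1): P = [6];  Q = [1]
  Insert 7 (step 2): P = [6, 7];  Q = [1, 2]
  Insert 5 (step 3): P = [5, 7] / [6];  Q = [1, 2] / [3]
  Insert 8 (step 4): P = [5, 7, 8] / [6];  Q = [1, 2, 4] / [3]
  Insert 3 (step 5): P = [3, 7, 8] / [5] / [6];  Q = [1, 2, 4] / [3] / [5]
  Insert 9 (step 6): P = [3, 7, 8, 9] / [5] / [6];  Q = [1, 2, 4, 6] / [3] / [5]
  Insert 4 (step 7): P = [3, 4, 8, 9] / [5, 7] / [6];  Q = [1, 2, 4, 6] / [3, 7] / [5]
  Insert 2 (step 8): P = [2, 4, 8, 9] / [3, 7] / [5] / [6];  Q = [1, 2, 4, 6] / [3, 7] / [5] / [8]
  Insert 1 (step 9): P = [1, 4, 8, 9] / [2, 7] / [3] / [5] / [6];  Q = [1, 2, 4, 6] / [3, 7] / [5] / [8] / [9]
Final shape: (4, 2, 1, 1, 1).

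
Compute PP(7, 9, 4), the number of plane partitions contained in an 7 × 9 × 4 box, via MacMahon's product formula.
PP(7, 9, 4) = 10323075958624

Evaluate the triple product over i = 1..7, j = 1..9, k = 1..4. The factors are (2/1) · (3/2) · (4/3) · (5/4) · (3/2) · (4/3) · (5/4) · (6/5) · … (252 factors total). The numerators and denominators telescope so the product is an integer; carrying out the multiplication exactly gives PP(7, 9, 4) = 10323075958624.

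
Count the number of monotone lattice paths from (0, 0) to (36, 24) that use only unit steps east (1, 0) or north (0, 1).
Number of paths = 36052387482172425

A monotone lattice path from (0, 0) to (36, 24) consists of 36 east steps and 24 north steps in some order, so it is determined by which 36 of the 60 steps are east. The count is C(60, 36) = 36052387482172425.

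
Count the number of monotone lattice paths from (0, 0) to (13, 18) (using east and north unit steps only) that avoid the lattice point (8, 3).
Number of paths = 203694915

Total paths from (0, 0) to (13, 18): C(31, 13) = 206253075. Paths through (8, 3): (paths (0, 0) → (8, 3)) × (paths (8, 3) → (13, 18)) = C(11, 8) · C(20, 5) = 165 · 15504 = 2558160. Avoidance count = 206253075 − 2558160 = 203694915.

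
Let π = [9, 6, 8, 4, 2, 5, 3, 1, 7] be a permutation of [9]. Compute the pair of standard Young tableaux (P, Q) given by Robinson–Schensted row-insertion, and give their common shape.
P = [1, 3, 7] / [2, 5] / [4, 8] / [6] / [9];  Q = [1, 3, 9] / [2, 6] / [4, 7] / [5] / [8];  common shape = (3, 2, 2, 1, 1)

Row-insert the values π_1, π_2, … into P one at a time, bumping the leftmost entry strictly greater than the inserted value down to the next row. The recording tableau Q records, in position (i, j), the step at which that cell was added to P.
  Insert 9 (step 1): P = [9];  Q = [1]
  Insert 6 (step 2): P = [6] / [9];  Q = [1] / [2]
  Insert 8 (step 3): P = [6, 8] / [9];  Q = [1, 3] / [2]
  Insert 4 (step 4): P = [4, 8] / [6] / [9];  Q = [1, 3] / [2] / [4]
  Insert 2 (step 5): P = [2, 8] / [4] / [6] / [9];  Q = [1, 3] / [2] / [4] / [5]
  Insert 5 (step 6): P = [2, 5] / [4, 8] / [6] / [9];  Q = [1, 3] / [2, 6] / [4] / [5]
  Insert 3 (step 7): P = [2, 3] / [4, 5] / [6, 8] / [9];  Q = [1, 3] / [2, 6] / [4, 7] / [5]
  Insert 1 (step 8): P = [1, 3] / [2, 5] / [4, 8] / [6] / [9];  Q = [1, 3] / [2, 6] / [4, 7] / [5] / [8]
  Insert 7 (step 9): P = [1, 3, 7] / [2, 5] / [4, 8] / [6] / [9];  Q = [1, 3, 9] / [2, 6] / [4, 7] / [5] / [8]
Final shape: (3, 2, 2, 1, 1).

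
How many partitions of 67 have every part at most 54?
p(67, parts ≤ 54) = 2679417

Use the recurrence p(n, m) = p(n, m−1) + p(n−m, m): either the largest part is < m (count p(n, m−1)) or the largest part is exactly m (remove one copy of m, count p(n−m, m)). With p(0, ·) = 1 this gives p(67, parts ≤ 54) = 2679417. (By conjugating Young diagrams, this also counts partitions of 67 into at most 54 parts.)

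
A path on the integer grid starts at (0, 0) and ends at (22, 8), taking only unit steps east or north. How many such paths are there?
Number of paths = 5852925

A monotone lattice path from (0, 0) to (22, 8) consists of 22 east steps and 8 north steps in some order, so it is determined by which 22 of the 30 steps are east. The count is C(30, 22) = 5852925.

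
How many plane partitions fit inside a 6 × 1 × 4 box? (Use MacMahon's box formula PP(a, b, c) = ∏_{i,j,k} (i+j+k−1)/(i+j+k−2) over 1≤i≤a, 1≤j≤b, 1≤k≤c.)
PP(6, 1, 4) = 210

Evaluate the triple product over i = 1..6, j = 1..1, k = 1..4. The factors are (2/1) · (3/2) · (4/3) · (5/4) · (3/2) · (4/3) · (5/4) · (6/5) · … (24 factors total). The numerators and denominators telescope so the product is an integer; carrying out the multiplication exactly gives PP(6, 1, 4) = 210.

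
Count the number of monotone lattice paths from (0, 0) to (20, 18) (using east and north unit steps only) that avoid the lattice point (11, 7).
Number of paths = 28232841570

Total paths from (0, 0) to (20, 18): C(38, 20) = 33578000610. Paths through (11, 7): (paths (0, 0) → (11, 7)) × (paths (11, 7) → (20, 18)) = C(18, 11) · C(20, 9) = 31824 · 167960 = 5345159040. Avoidance count = 33578000610 − 5345159040 = 28232841570.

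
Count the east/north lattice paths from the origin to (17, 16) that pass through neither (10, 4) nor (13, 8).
Number of paths = 1032979497

Inclusion–exclusion. Total paths: C(33, 17) = 1166803110. Through P₁: C(14, 10)·C(19, 7) = 50438388. Through P₂: C(21, 13)·C(12, 4) = 100727550. Since P₁ is strictly southwest of P₂, a monotone path through both must visit P₁ then P₂; paths through both = C(14, 10)·C(7, 3)·C(12, 4) = 17342325. Avoid both = 1166803110 − 50438388 − 100727550 + 17342325 = 1032979497.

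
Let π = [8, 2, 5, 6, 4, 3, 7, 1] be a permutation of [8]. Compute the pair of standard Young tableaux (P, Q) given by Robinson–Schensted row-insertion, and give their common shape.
P = [1, 3, 6, 7] / [2] / [4] / [5] / [8];  Q = [1, 3, 4, 7] / [2] / [5] / [6] / [8];  common shape = (4, 1, 1, 1, 1)

Row-insert the values π_1, π_2, … into P one at a time, bumping the leftmost entry strictly greater than the inserted value down to the next row. The recording tableau Q records, in position (i, j), the step at which that cell was added to P.
  Insert 8 (step 1): P = [8];  Q = [1]
  Insert 2 (step 2): P = [2] / [8];  Q = [1] / [2]
  Insert 5 (step 3): P = [2, 5] / [8];  Q = [1, 3] / [2]
  Insert 6 (step 4): P = [2, 5, 6] / [8];  Q = [1, 3, 4] / [2]
  Insert 4 (step 5): P = [2, 4, 6] / [5] / [8];  Q = [1, 3, 4] / [2] / [5]
  Insert 3 (step 6): P = [2, 3, 6] / [4] / [5] / [8];  Q = [1, 3, 4] / [2] / [5] / [6]
  Insert 7 (step 7): P = [2, 3, 6, 7] / [4] / [5] / [8];  Q = [1, 3, 4, 7] / [2] / [5] / [6]
  Insert 1 (step 8): P = [1, 3, 6, 7] / [2] / [4] / [5] / [8];  Q = [1, 3, 4, 7] / [2] / [5] / [6] / [8]
Final shape: (4, 1, 1, 1, 1).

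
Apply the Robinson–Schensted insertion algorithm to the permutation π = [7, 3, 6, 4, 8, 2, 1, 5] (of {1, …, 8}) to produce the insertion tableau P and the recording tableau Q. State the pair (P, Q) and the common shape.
P = [1, 4, 5] / [2, 8] / [3] / [6] / [7];  Q = [1, 3, 5] / [2, 8] / [4] / [6] / [7];  common shape = (3, 2, 1, 1, 1)

Row-insert the values π_1, π_2, … into P one at a time, bumping the leftmost entry strictly greater than the inserted value down to the next row. The recording tableau Q records, in position (i, j), the step at which that cell was added to P.
  Insert 7 (step 1): P = [7];  Q = [1]
  Insert 3 (step 2): P = [3] / [7];  Q = [1] / [2]
  Insert 6 (step 3): P = [3, 6] / [7];  Q = [1, 3] / [2]
  Insert 4 (step 4): P = [3, 4] / [6] / [7];  Q = [1, 3] / [2] / [4]
  Insert 8 (step 5): P = [3, 4, 8] / [6] / [7];  Q = [1, 3, 5] / [2] / [4]
  Insert 2 (step 6): P = [2, 4, 8] / [3] / [6] / [7];  Q = [1, 3, 5] / [2] / [4] / [6]
  Insert 1 (step 7): P = [1, 4, 8] / [2] / [3] / [6] / [7];  Q = [1, 3, 5] / [2] / [4] / [6] / [7]
  Insert 5 (step 8): P = [1, 4, 5] / [2, 8] / [3] / [6] / [7];  Q = [1, 3, 5] / [2, 8] / [4] / [6] / [7]
Final shape: (3, 2, 1, 1, 1).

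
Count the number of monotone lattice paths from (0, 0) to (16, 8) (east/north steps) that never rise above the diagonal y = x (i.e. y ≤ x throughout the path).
Number of paths = 389367

By the reflection principle (André's argument), the number of monotone paths to (16, 8) with n ≤ m that never go above y = x is C(24, 16) − C(24, 17) = 735471 − 346104 = 389367.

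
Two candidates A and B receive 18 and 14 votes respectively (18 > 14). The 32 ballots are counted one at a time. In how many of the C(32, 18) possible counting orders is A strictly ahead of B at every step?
Strict-lead orderings = 58929450

Total orderings of the 32 votes with 18 for A: C(32, 18) = 471435600. By the Bertrand ballot formula (Cycle Lemma / reflection principle), the number of orderings in which A is strictly ahead of B throughout is (p − q)/(p + q) · C(p + q, p) = (18 − 14)/(18 + 14) · 471435600 = 58929450.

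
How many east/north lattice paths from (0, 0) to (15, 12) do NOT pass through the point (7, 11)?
Number of paths = 17097444

Total paths from (0, 0) to (15, 12): C(27, 15) = 17383860. Paths through (7, 11): (paths (0, 0) → (7, 11)) × (paths (7, 11) → (15, 12)) = C(18, 7) · C(9, 8) = 31824 · 9 = 286416. Avoidance count = 17383860 − 286416 = 17097444.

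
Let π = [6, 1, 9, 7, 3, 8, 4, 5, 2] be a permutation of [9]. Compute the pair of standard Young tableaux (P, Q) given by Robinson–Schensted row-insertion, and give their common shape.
P = [1, 2, 4, 5] / [3, 7, 8] / [6] / [9];  Q = [1, 3, 6, 8] / [2, 4, 7] / [5] / [9];  common shape = (4, 3, 1, 1)

Row-insert the values π_1, π_2, … into P one at a time, bumping the leftmost entry strictly greater than the inserted value down to the next row. The recording tableau Q records, in position (i, j), the step at which that cell was added to P.
  Insert 6 (step 1): P = [6];  Q = [1]
  Insert 1 (step 2): P = [1] / [6];  Q = [1] / [2]
  Insert 9 (step 3): P = [1, 9] / [6];  Q = [1, 3] / [2]
  Insert 7 (step 4): P = [1, 7] / [6, 9];  Q = [1, 3] / [2, 4]
  Insert 3 (step 5): P = [1, 3] / [6, 7] / [9];  Q = [1, 3] / [2, 4] / [5]
  Insert 8 (step 6): P = [1, 3, 8] / [6, 7] / [9];  Q = [1, 3, 6] / [2, 4] / [5]
  Insert 4 (step 7): P = [1, 3, 4] / [6, 7, 8] / [9];  Q = [1, 3, 6] / [2, 4, 7] / [5]
  Insert 5 (step 8): P = [1, 3, 4, 5] / [6, 7, 8] / [9];  Q = [1, 3, 6, 8] / [2, 4, 7] / [5]
  Insert 2 (step 9): P = [1, 2, 4, 5] / [3, 7, 8] / [6] / [9];  Q = [1, 3, 6, 8] / [2, 4, 7] / [5] / [9]
Final shape: (4, 3, 1, 1).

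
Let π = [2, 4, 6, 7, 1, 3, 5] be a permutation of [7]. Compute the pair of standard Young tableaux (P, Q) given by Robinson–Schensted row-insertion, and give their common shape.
P = [1, 3, 5, 7] / [2, 4, 6];  Q = [1, 2, 3, 4] / [5, 6, 7];  common shape = (4, 3)

Row-insert the values π_1, π_2, … into P one at a time, bumping the leftmost entry strictly greater than the inserted value down to the next row. The recording tableau Q records, in position (i, j), the step at which that cell was added to P.
  Insert 2 (step 1): P = [2];  Q = [1]
  Insert 4 (step 2): P = [2, 4];  Q = [1, 2]
  Insert 6 (step 3): P = [2, 4, 6];  Q = [1, 2, 3]
  Insert 7 (step 4): P = [2, 4, 6, 7];  Q = [1, 2, 3, 4]
  Insert 1 (step 5): P = [1, 4, 6, 7] / [2];  Q = [1, 2, 3, 4] / [5]
  Insert 3 (step 6): P = [1, 3, 6, 7] / [2, 4];  Q = [1, 2, 3, 4] / [5, 6]
  Insert 5 (step 7): P = [1, 3, 5, 7] / [2, 4, 6];  Q = [1, 2, 3, 4] / [5, 6, 7]
Final shape: (4, 3).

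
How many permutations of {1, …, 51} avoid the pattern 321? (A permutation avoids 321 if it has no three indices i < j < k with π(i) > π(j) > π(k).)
C_51 = 7684785670514316385230816156

These 321-avoiding permutations are counted by the Catalan number C_n = (1/(n + 1)) · C(2n, n). For n = 51: C_51 = (1/52) · C(102, 51) = 399608854866744452032002440112/52 = 7684785670514316385230816156.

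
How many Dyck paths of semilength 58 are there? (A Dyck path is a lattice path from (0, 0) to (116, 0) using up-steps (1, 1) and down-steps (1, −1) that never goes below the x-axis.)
C_58 = 104088460289122304033498318812080

These Dyck paths are counted by the Catalan number C_n = (1/(n + 1)) · C(2n, n). For n = 58: C_58 = (1/59) · C(116, 58) = 6141219157058215937976400809912720/59 = 104088460289122304033498318812080.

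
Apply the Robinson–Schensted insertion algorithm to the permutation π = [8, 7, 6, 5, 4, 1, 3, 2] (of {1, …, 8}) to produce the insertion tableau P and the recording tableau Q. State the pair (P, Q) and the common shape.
P = [1, 2] / [3] / [4] / [5] / [6] / [7] / [8];  Q = [1, 7] / [2] / [3] / [4] / [5] / [6] / [8];  common shape = (2, 1, 1, 1, 1, 1, 1)

Row-insert the values π_1, π_2, … into P one at a time, bumping the leftmost entry strictly greater than the inserted value down to the next row. The recording tableau Q records, in position (i, j), the step at which that cell was added to P.
  Insert 8 (step 1): P = [8];  Q = [1]
  Insert 7 (step 2): P = [7] / [8];  Q = [1] / [2]
  Insert 6 (step 3): P = [6] / [7] / [8];  Q = [1] / [2] / [3]
  Insert 5 (step 4): P = [5] / [6] / [7] / [8];  Q = [1] / [2] / [3] / [4]
  Insert 4 (step 5): P = [4] / [5] / [6] / [7] / [8];  Q = [1] / [2] / [3] / [4] / [5]
  Insert 1 (step 6): P = [1] / [4] / [5] / [6] / [7] / [8];  Q = [1] / [2] / [3] / [4] / [5] / [6]
  Insert 3 (step 7): P = [1, 3] / [4] / [5] / [6] / [7] / [8];  Q = [1, 7] / [2] / [3] / [4] / [5] / [6]
  Insert 2 (step 8): P = [1, 2] / [3] / [4] / [5] / [6] / [7] / [8];  Q = [1, 7] / [2] / [3] / [4] / [5] / [6] / [8]
Final shape: (2, 1, 1, 1, 1, 1, 1).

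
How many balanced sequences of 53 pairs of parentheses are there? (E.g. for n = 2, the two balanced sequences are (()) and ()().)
C_53 = 116157871455782434250553845880

These balanced parentheses are counted by the Catalan number C_n = (1/(n + 1)) · C(2n, n). For n = 53: C_53 = (1/54) · C(106, 53) = 6272525058612251449529907677520/54 = 116157871455782434250553845880.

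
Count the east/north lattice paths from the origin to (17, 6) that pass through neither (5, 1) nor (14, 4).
Number of paths = 46419

Inclusion–exclusion. Total paths: C(23, 17) = 100947. Through P₁: C(6, 5)·C(17, 12) = 37128. Through P₂: C(18, 14)·C(5, 3) = 30600. Since P₁ is strictly southwest of P₂, a monotone path through both must visit P₁ then P₂; paths through both = C(6, 5)·C(12, 9)·C(5, 3) = 13200. Avoid both = 100947 − 37128 − 30600 + 13200 = 46419.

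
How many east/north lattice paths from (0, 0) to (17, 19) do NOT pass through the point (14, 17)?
Number of paths = 5945671350

Total paths from (0, 0) to (17, 19): C(36, 17) = 8597496600. Paths through (14, 17): (paths (0, 0) → (14, 17)) × (paths (14, 17) → (17, 19)) = C(31, 14) · C(5, 3) = 265182525 · 10 = 2651825250. Avoidance count = 8597496600 − 2651825250 = 5945671350.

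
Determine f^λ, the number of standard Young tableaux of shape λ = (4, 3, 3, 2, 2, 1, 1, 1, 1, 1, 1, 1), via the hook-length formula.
# SYT of shape (4, 3, 3, 2, 2, 1, 1, 1, 1, 1, 1, 1) = 21488544

Hook-length formula: f^λ = n! / Π hook(c), product over all cells c of the Young diagram. For λ = (4, 3, 3, 2, 2, 1, 1, 1, 1, 1, 1, 1), n = 21 boxes. Hook lengths by row (left-to-right, top-to-bottom): [15, 7, 4, 1]; [13, 5, 2]; [12, 4, 1]; [10, 2]; [9, 1]; [7]; [6]; [5]; [4]; [3]; [2]; [1]. Product of hooks = 2377589760000. So f^λ = 21! / 2377589760000 = 51090942171709440000 / 2377589760000 = 21488544.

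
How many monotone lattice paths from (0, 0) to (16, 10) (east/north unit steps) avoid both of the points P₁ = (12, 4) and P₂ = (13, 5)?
Number of paths = 4653567

Inclusion–exclusion. Total paths: C(26, 16) = 5311735. Through P₁: C(16, 12)·C(10, 4) = 382200. Through P₂: C(18, 13)·C(8, 3) = 479808. Since P₁ is strictly southwest of P₂, a monotone path through both must visit P₁ then P₂; paths through both = C(16, 12)·C(2, 1)·C(8, 3) = 203840. Avoid both = 5311735 − 382200 − 479808 + 203840 = 4653567.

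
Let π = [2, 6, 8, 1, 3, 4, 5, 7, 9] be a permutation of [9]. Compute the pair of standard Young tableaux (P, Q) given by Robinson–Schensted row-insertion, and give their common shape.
P = [1, 3, 4, 5, 7, 9] / [2, 6, 8];  Q = [1, 2, 3, 7, 8, 9] / [4, 5, 6];  common shape = (6, 3)

Row-insert the values π_1, π_2, … into P one at a time, bumping the leftmost entry strictly greater than the inserted value down to the next row. The recording tableau Q records, in position (i, j), the step at which that cell was added to P.
  Insert 2 (step 1): P = [2];  Q = [1]
  Insert 6 (step 2): P = [2, 6];  Q = [1, 2]
  Insert 8 (step 3): P = [2, 6, 8];  Q = [1, 2, 3]
  Insert 1 (step 4): P = [1, 6, 8] / [2];  Q = [1, 2, 3] / [4]
  Insert 3 (step 5): P = [1, 3, 8] / [2, 6];  Q = [1, 2, 3] / [4, 5]
  Insert 4 (step 6): P = [1, 3, 4] / [2, 6, 8];  Q = [1, 2, 3] / [4, 5, 6]
  Insert 5 (step 7): P = [1, 3, 4, 5] / [2, 6, 8];  Q = [1, 2, 3, 7] / [4, 5, 6]
  Insert 7 (step 8): P = [1, 3, 4, 5, 7] / [2, 6, 8];  Q = [1, 2, 3, 7, 8] / [4, 5, 6]
  Insert 9 (step 9): P = [1, 3, 4, 5, 7, 9] / [2, 6, 8];  Q = [1, 2, 3, 7, 8, 9] / [4, 5, 6]
Final shape: (6, 3).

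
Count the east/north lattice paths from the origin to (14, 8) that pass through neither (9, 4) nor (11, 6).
Number of paths = 148820

Inclusion–exclusion. Total paths: C(22, 14) = 319770. Through P₁: C(13, 9)·C(9, 5) = 90090. Through P₂: C(17, 11)·C(5, 3) = 123760. Since P₁ is strictly southwest of P₂, a monotone path through both must visit P₁ then P₂; paths through both = C(13, 9)·C(4, 2)·C(5, 3) = 42900. Avoid both = 319770 − 90090 − 123760 + 42900 = 148820.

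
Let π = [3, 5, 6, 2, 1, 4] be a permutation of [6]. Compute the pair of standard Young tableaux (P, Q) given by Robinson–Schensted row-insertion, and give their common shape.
P = [1, 4, 6] / [2, 5] / [3];  Q = [1, 2, 3] / [4, 6] / [5];  common shape = (3, 2, 1)

Row-insert the values π_1, π_2, … into P one at a time, bumping the leftmost entry strictly greater than the inserted value down to the next row. The recording tableau Q records, in position (i, j), the step at which that cell was added to P.
  Insert 3 (step 1): P = [3];  Q = [1]
  Insert 5 (step 2): P = [3, 5];  Q = [1, 2]
  Insert 6 (step 3): P = [3, 5, 6];  Q = [1, 2, 3]
  Insert 2 (step 4): P = [2, 5, 6] / [3];  Q = [1, 2, 3] / [4]
  Insert 1 (step 5): P = [1, 5, 6] / [2] / [3];  Q = [1, 2, 3] / [4] / [5]
  Insert 4 (step 6): P = [1, 4, 6] / [2, 5] / [3];  Q = [1, 2, 3] / [4, 6] / [5]
Final shape: (3, 2, 1).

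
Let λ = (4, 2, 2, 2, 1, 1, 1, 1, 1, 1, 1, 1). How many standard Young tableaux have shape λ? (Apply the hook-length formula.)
# SYT of shape (4, 2, 2, 2, 1, 1, 1, 1, 1, 1, 1, 1) = 111384

Hook-length formula: f^λ = n! / Π hook(c), product over all cells c of the Young diagram. For λ = (4, 2, 2, 2, 1, 1, 1, 1, 1, 1, 1, 1), n = 18 boxes. Hook lengths by row (left-to-right, top-to-bottom): [15, 6, 2, 1]; [12, 3]; [11, 2]; [10, 1]; [8]; [7]; [6]; [5]; [4]; [3]; [2]; [1]. Product of hooks = 57480192000. So f^λ = 18! / 57480192000 = 6402373705728000 / 57480192000 = 111384.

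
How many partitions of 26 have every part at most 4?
p(26, parts ≤ 4) = 206

Use the recurrence p(n, m) = p(n, m−1) + p(n−m, m): either the largest part is < m (count p(n, m−1)) or the largest part is exactly m (remove one copy of m, count p(n−m, m)). With p(0, ·) = 1 this gives p(26, parts ≤ 4) = 206. (By conjugating Young diagrams, this also counts partitions of 26 into at most 4 parts.)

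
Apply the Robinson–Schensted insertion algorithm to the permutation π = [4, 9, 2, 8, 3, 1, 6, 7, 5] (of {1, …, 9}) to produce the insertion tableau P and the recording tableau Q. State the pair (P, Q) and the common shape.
P = [1, 3, 5, 7] / [2, 6] / [4, 8] / [9];  Q = [1, 2, 7, 8] / [3, 4] / [5, 9] / [6];  common shape = (4, 2, 2, 1)

Row-insert the values π_1, π_2, … into P one at a time, bumping the leftmost entry strictly greater than the inserted value down to the next row. The recording tableau Q records, in position (i, j), the step at which that cell was added to P.
  Insert 4 (step 1): P = [4];  Q = [1]
  Insert 9 (step 2): P = [4, 9];  Q = [1, 2]
  Insert 2 (step 3): P = [2, 9] / [4];  Q = [1, 2] / [3]
  Insert 8 (step 4): P = [2, 8] / [4, 9];  Q = [1, 2] / [3, 4]
  Insert 3 (step 5): P = [2, 3] / [4, 8] / [9];  Q = [1, 2] / [3, 4] / [5]
  Insert 1 (step 6): P = [1, 3] / [2, 8] / [4] / [9];  Q = [1, 2] / [3, 4] / [5] / [6]
  Insert 6 (step 7): P = [1, 3, 6] / [2, 8] / [4] / [9];  Q = [1, 2, 7] / [3, 4] / [5] / [6]
  Insert 7 (step 8): P = [1, 3, 6, 7] / [2, 8] / [4] / [9];  Q = [1, 2, 7, 8] / [3, 4] / [5] / [6]
  Insert 5 (step 9): P = [1, 3, 5, 7] / [2, 6] / [4, 8] / [9];  Q = [1, 2, 7, 8] / [3, 4] / [5, 9] / [6]
Final shape: (4, 2, 2, 1).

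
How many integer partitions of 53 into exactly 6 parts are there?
p(53, 6 parts) = 7104

Partitions of n into exactly k parts are in bijection with partitions of n − k into at most k parts (subtract 1 from each part). So p(53, exactly 6) = p(47, parts ≤ 6). Computing via the recurrence p(m, j) = p(m, j−1) + p(m−j, j) gives 7104.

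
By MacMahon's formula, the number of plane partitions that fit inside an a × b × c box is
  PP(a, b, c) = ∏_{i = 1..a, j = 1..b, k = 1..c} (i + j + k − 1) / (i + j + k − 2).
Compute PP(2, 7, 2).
PP(2, 7, 2) = 540

Evaluate the triple product over i = 1..2, j = 1..7, k = 1..2. The factors are (2/1) · (3/2) · (3/2) · (4/3) · (4/3) · (5/4) · (5/4) · (6/5) · … (28 factors total). The numerators and denominators telescope so the product is an integer; carrying out the multiplication exactly gives PP(2, 7, 2) = 540.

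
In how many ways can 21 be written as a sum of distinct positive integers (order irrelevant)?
q(21) = 76

A partition into distinct parts is a strictly decreasing sequence summing to n. The recurrence d(n, m) = d(n, m−1) + d(n−m, m−1) (use part m at most once) with q(n) = d(n, n) gives q(21) = 76. (Euler's theorem: # distinct-part partitions = # odd-part partitions.)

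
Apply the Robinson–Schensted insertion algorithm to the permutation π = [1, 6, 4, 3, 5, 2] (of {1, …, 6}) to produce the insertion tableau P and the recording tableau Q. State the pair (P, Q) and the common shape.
P = [1, 2, 5] / [3] / [4] / [6];  Q = [1, 2, 5] / [3] / [4] / [6];  common shape = (3, 1, 1, 1)

Row-insert the values π_1, π_2, … into P one at a time, bumping the leftmost entry strictly greater than the inserted value down to the next row. The recording tableau Q records, in position (i, j), the step at which that cell was added to P.
  Insert 1 (step 1): P = [1];  Q = [1]
  Insert 6 (step 2): P = [1, 6];  Q = [1, 2]
  Insert 4 (step 3): P = [1, 4] / [6];  Q = [1, 2] / [3]
  Insert 3 (step 4): P = [1, 3] / [4] / [6];  Q = [1, 2] / [3] / [4]
  Insert 5 (step 5): P = [1, 3, 5] / [4] / [6];  Q = [1, 2, 5] / [3] / [4]
  Insert 2 (step 6): P = [1, 2, 5] / [3] / [4] / [6];  Q = [1, 2, 5] / [3] / [4] / [6]
Final shape: (3, 1, 1, 1).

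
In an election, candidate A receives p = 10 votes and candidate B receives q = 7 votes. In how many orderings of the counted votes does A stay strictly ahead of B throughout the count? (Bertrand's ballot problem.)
Strict-lead orderings = 3432

Total orderings of the 17 votes with 10 for A: C(17, 10) = 19448. By the Bertrand ballot formula (Cycle Lemma / reflection principle), the number of orderings in which A is strictly ahead of B throughout is (p − q)/(p + q) · C(p + q, p) = (10 − 7)/(10 + 7) · 19448 = 3432.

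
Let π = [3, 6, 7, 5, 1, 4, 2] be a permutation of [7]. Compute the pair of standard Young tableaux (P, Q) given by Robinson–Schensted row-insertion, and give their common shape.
P = [1, 2, 7] / [3, 4] / [5] / [6];  Q = [1, 2, 3] / [4, 6] / [5] / [7];  common shape = (3, 2, 1, 1)

Row-insert the values π_1, π_2, … into P one at a time, bumping the leftmost entry strictly greater than the inserted value down to the next row. The recording tableau Q records, in position (i, j), the step at which that cell was added to P.
  Insert 3 (step 1): P = [3];  Q = [1]
  Insert 6 (step 2): P = [3, 6];  Q = [1, 2]
  Insert 7 (step 3): P = [3, 6, 7];  Q = [1, 2, 3]
  Insert 5 (step 4): P = [3, 5, 7] / [6];  Q = [1, 2, 3] / [4]
  Insert 1 (step 5): P = [1, 5, 7] / [3] / [6];  Q = [1, 2, 3] / [4] / [5]
  Insert 4 (step 6): P = [1, 4, 7] / [3, 5] / [6];  Q = [1, 2, 3] / [4, 6] / [5]
  Insert 2 (step 7): P = [1, 2, 7] / [3, 4] / [5] / [6];  Q = [1, 2, 3] / [4, 6] / [5] / [7]
Final shape: (3, 2, 1, 1).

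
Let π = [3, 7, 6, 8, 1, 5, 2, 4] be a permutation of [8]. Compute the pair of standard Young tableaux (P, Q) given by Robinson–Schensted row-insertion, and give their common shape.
P = [1, 2, 4] / [3, 5, 8] / [6] / [7];  Q = [1, 2, 4] / [3, 6, 8] / [5] / [7];  common shape = (3, 3, 1, 1)

Row-insert the values π_1, π_2, … into P one at a time, bumping the leftmost entry strictly greater than the inserted value down to the next row. The recording tableau Q records, in position (i, j), the step at which that cell was added to P.
  Insert 3 (step 1): P = [3];  Q = [1]
  Insert 7 (step 2): P = [3, 7];  Q = [1, 2]
  Insert 6 (step 3): P = [3, 6] / [7];  Q = [1, 2] / [3]
  Insert 8 (step 4): P = [3, 6, 8] / [7];  Q = [1, 2, 4] / [3]
  Insert 1 (step 5): P = [1, 6, 8] / [3] / [7];  Q = [1, 2, 4] / [3] / [5]
  Insert 5 (step 6): P = [1, 5, 8] / [3, 6] / [7];  Q = [1, 2, 4] / [3, 6] / [5]
  Insert 2 (step 7): P = [1, 2, 8] / [3, 5] / [6] / [7];  Q = [1, 2, 4] / [3, 6] / [5] / [7]
  Insert 4 (step 8): P = [1, 2, 4] / [3, 5, 8] / [6] / [7];  Q = [1, 2, 4] / [3, 6, 8] / [5] / [7]
Final shape: (3, 3, 1, 1).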